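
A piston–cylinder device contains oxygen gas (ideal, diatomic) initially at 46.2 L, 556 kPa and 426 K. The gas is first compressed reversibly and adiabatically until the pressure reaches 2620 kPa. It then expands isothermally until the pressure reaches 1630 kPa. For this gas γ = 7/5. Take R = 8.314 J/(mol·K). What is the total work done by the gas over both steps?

n = P₁V₁/(RT₁) = 556×46.2/(8.314×426) = 7.25 mol.
Step 1 — Adiabatic: T₂/T₁ = (P₂/P₁)^((γ−1)/γ) ⇒ T₂ = 426×(4.71)^0.286 = 663 K; V₂ = 15.3 L.
ΔU = nCvΔT = 7.25×20.8×(663−426) = 35800 J.
Q = 0 for an adiabatic process, so W = −ΔU = -35800 J.
State after step 1: P = 2620 kPa, V = 15.3 L, T = 663 K.
Step 2 — Isothermal: T stays 663 K; PV = const ⇒ V₂ = 24.5 L, P₂ = 1630 kPa.
ΔU = 0 (ideal gas, T constant).
W = nRT ln(V₂/V₁) = 7.25×8.314×663×ln(1.61) = 19000 J.
Q = ΔU + W = 19000 J.
Net over both steps: W = -16800 J, Q = 19000 J, ΔU = 35800 J.

-16800 J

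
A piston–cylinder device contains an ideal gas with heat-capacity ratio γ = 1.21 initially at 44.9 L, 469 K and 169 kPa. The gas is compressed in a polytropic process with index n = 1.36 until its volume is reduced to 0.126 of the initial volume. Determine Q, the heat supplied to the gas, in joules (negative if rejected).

16700 J

n = P₁V₁/(RT₁) = 169×44.9/(8.314×469) = 1.95 mol.
Polytropic n=1.36: T₂ = T₁(V₁/V₂)^(n−1) = 469×(7.94)^0.36 = 989 K; P₂ = P₁(V₁/V₂)^n = 2830 kPa.
W = (P₁V₁−P₂V₂)/(n−1) = (169×44.9−2830×5.66)/0.36 = -23400 J.
ΔU = nCvΔT = 1.95×39.6×(989−469) = 40000 J.
Q = ΔU + W = 16700 J.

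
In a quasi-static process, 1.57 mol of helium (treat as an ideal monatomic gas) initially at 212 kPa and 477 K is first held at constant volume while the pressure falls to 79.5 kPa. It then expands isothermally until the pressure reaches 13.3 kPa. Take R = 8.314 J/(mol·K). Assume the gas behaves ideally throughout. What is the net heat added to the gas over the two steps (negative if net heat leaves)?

V₁ = nRT₁/P₁ = 1.57×8.314×477/212 = 29.4 L.
Step 1 — Isochoric: V stays 29.4 L; P/T = const ⇒ T₂ = 179 K, P₂ = 79.5 kPa.
W = 0 (no volume change).
ΔU = nCvΔT = 1.57×12.5×(179−477) = -5840 J.
Q = ΔU = -5840 J.
State after step 1: P = 79.5 kPa, V = 29.4 L, T = 179 K.
Step 2 — Isothermal: T stays 179 K; PV = const ⇒ V₂ = 176 L, P₂ = 13.3 kPa.
ΔU = 0 (ideal gas, T constant).
W = nRT ln(V₂/V₁) = 1.57×8.314×179×ln(5.98) = 4170 J.
Q = ΔU + W = 4170 J.
Net over both steps: W = 4170 J, Q = -1660 J, ΔU = -5840 J.

-1660 J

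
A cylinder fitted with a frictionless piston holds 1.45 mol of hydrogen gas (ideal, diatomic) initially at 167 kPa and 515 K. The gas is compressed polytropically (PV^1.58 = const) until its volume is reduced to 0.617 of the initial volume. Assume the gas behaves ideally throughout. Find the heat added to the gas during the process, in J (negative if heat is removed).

V₁ = nRT₁/P₁ = 1.45×8.314×515/167 = 37.2 L.
Polytropic n=1.58: T₂ = T₁(V₁/V₂)^(n−1) = 515×(1.62)^0.58 = 681 K; P₂ = P₁(V₁/V₂)^n = 358 kPa.
W = (P₁V₁−P₂V₂)/(n−1) = (167×37.2−358×22.9)/0.58 = -3460 J.
ΔU = nCvΔT = 1.45×20.8×(681−515) = 5020 J.
Q = ΔU + W = 1560 J.

1560 J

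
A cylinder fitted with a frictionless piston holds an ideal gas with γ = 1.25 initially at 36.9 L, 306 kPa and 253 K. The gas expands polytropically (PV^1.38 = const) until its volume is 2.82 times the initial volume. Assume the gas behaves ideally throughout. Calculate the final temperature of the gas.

171 K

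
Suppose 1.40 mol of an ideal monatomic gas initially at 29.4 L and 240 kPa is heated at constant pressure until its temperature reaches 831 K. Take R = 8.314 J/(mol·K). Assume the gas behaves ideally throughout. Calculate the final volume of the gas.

40.3 L

T₁ = P₁V₁/(nR) = 240×29.4/(1.40×8.314) = 606 K.
Isobaric: P stays 240 kPa; V/T = const ⇒ T₂ = 831 K, V₂ = 40.3 L.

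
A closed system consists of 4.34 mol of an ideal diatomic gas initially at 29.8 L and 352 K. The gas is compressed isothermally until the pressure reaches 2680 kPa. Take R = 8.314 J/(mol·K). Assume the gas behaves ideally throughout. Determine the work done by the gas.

-23400 J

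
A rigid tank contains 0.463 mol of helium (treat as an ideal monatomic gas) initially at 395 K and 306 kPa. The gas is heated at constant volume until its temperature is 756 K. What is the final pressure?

586 kPa

V₁ = nRT₁/P₁ = 0.463×8.314×395/306 = 4.97 L.
Isochoric: V stays 4.97 L; P/T = const ⇒ T₂ = 756 K, P₂ = 586 kPa.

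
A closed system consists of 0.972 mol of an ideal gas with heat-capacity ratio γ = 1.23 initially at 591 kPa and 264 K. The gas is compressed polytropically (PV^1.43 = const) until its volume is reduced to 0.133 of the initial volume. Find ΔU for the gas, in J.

12800 J

V₁ = nRT₁/P₁ = 0.972×8.314×264/591 = 3.61 L.
Polytropic n=1.43: T₂ = T₁(V₁/V₂)^(n−1) = 264×(7.52)^0.43 = 629 K; P₂ = P₁(V₁/V₂)^n = 10600 kPa.
For an ideal gas ΔU = nCvΔT with Cv = R/(γ−1) = 36.1 J/(mol·K).
ΔU = 0.972×36.1×(629−264) = 12800 J.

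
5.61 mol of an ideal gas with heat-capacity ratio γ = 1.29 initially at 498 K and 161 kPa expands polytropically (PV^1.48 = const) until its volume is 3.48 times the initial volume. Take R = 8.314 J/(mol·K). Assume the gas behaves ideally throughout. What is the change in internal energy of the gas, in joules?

-36100 J

V₁ = nRT₁/P₁ = 5.61×8.314×498/161 = 144 L.
Polytropic n=1.48: T₂ = T₁(V₁/V₂)^(n−1) = 498×(0.287)^0.48 = 274 K; P₂ = P₁(V₁/V₂)^n = 25.4 kPa.
For an ideal gas ΔU = nCvΔT with Cv = R/(γ−1) = 28.7 J/(mol·K).
ΔU = 5.61×28.7×(274−498) = -36100 J.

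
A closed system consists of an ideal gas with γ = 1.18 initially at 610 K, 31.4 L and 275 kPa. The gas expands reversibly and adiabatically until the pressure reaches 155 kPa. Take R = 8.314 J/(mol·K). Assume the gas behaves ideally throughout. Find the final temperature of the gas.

Adiabatic: T₂/T₁ = (P₂/P₁)^((γ−1)/γ) ⇒ T₂ = 610×(0.564)^0.153 = 559 K; V₂ = 51.0 L.

559 K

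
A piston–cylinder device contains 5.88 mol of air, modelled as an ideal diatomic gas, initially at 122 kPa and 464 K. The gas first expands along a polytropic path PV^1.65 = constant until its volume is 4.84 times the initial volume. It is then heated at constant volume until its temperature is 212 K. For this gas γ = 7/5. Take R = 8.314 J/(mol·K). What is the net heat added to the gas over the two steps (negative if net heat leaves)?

V₁ = nRT₁/P₁ = 5.88×8.314×464/122 = 186 L.
Step 1 — Polytropic n=1.65: T₂ = T₁(V₁/V₂)^(n−1) = 464×(0.207)^0.65 = 166 K; P₂ = P₁(V₁/V₂)^n = 9.04 kPa.
W = (P₁V₁−P₂V₂)/(n−1) = (122×186−9.04×900)/0.65 = 22400 J.
ΔU = nCvΔT = 5.88×20.8×(166−464) = -36400 J.
Q = ΔU + W = -14000 J.
State after step 1: P = 9.04 kPa, V = 900 L, T = 166 K.
Step 2 — Isochoric: V stays 900 L; P/T = const ⇒ T₂ = 212 K, P₂ = 11.5 kPa.
W = 0 (no volume change).
ΔU = nCvΔT = 5.88×20.8×(212−166) = 5560 J.
Q = ΔU = 5560 J.
Net over both steps: W = 22400 J, Q = -8420 J, ΔU = -30800 J.

-8420 J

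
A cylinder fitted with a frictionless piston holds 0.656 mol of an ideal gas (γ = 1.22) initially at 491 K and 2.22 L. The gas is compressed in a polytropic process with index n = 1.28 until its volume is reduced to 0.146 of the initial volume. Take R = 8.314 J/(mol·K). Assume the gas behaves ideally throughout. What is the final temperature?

P₁ = nRT₁/V₁ = 0.656×8.314×491/2.22 = 1210 kPa.
Polytropic n=1.28: T₂ = T₁(V₁/V₂)^(n−1) = 491×(6.85)^0.28 = 842 K; P₂ = P₁(V₁/V₂)^n = 14200 kPa.

842 K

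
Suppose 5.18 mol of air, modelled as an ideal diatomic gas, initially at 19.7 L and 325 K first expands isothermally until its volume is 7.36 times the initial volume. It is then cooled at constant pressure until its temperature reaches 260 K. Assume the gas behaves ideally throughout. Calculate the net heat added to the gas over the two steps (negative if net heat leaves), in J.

18100 J

P₁ = nRT₁/V₁ = 5.18×8.314×325/19.7 = 710 kPa.
Step 1 — Isothermal: T stays 325 K; PV = const ⇒ V₂ = 145 L, P₂ = 96.5 kPa.
ΔU = 0 (ideal gas, T constant).
W = nRT ln(V₂/V₁) = 5.18×8.314×325×ln(7.36) = 27900 J.
Q = ΔU + W = 27900 J.
State after step 1: P = 96.5 kPa, V = 145 L, T = 325 K.
Step 2 — Isobaric: P stays 96.5 kPa; V/T = const ⇒ T₂ = 260 K, V₂ = 116 L.
W = PΔV = 96.5×(116−145) kPa·L = -2800 J.
ΔU = nCvΔT = 5.18×20.8×(260−325) = -7000 J.
Q = ΔU + W = nCpΔT = -9800 J.
Net over both steps: W = 25100 J, Q = 18100 J, ΔU = -7000 J.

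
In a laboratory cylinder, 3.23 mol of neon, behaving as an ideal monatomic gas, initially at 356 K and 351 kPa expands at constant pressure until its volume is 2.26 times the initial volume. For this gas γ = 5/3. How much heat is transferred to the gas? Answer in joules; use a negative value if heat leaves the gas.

V₁ = nRT₁/P₁ = 3.23×8.314×356/351 = 27.2 L.
Isobaric: P stays 351 kPa; V/T = const ⇒ T₂ = 805 K, V₂ = 61.6 L.
W = PΔV = 351×(61.6−27.2) kPa·L = 12000 J.
ΔU = nCvΔT = 3.23×12.5×(805−356) = 18100 J.
Q = ΔU + W = nCpΔT = 30100 J.

30100 J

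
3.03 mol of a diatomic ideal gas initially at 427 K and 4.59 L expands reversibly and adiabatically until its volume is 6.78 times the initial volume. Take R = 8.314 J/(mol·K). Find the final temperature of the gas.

199 K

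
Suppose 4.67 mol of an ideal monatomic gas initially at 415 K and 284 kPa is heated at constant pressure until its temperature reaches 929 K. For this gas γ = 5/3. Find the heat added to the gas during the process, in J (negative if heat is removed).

V₁ = nRT₁/P₁ = 4.67×8.314×415/284 = 56.7 L.
Isobaric: P stays 284 kPa; V/T = const ⇒ T₂ = 929 K, V₂ = 127 L.
W = PΔV = 284×(127−56.7) kPa·L = 20000 J.
ΔU = nCvΔT = 4.67×12.5×(929−415) = 29900 J.
Q = ΔU + W = nCpΔT = 49900 J.

49900 J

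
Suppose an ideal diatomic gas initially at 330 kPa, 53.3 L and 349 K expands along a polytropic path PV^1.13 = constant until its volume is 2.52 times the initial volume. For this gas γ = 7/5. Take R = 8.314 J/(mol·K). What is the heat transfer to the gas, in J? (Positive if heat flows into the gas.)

10300 J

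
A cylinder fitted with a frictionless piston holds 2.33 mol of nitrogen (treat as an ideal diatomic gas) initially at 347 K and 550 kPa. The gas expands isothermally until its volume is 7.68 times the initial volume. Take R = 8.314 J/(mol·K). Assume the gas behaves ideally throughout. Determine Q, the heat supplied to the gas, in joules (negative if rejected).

13700 J

V₁ = nRT₁/P₁ = 2.33×8.314×347/550 = 12.2 L.
Isothermal: T stays 347 K; PV = const ⇒ V₂ = 93.9 L, P₂ = 71.6 kPa.
ΔU = 0 (ideal gas, T constant).
W = nRT ln(V₂/V₁) = 2.33×8.314×347×ln(7.68) = 13700 J.
Q = ΔU + W = 13700 J.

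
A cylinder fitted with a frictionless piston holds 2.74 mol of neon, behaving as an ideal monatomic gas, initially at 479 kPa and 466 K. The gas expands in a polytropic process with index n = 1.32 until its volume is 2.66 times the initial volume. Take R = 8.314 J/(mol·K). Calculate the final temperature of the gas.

V₁ = nRT₁/P₁ = 2.74×8.314×466/479 = 22.2 L.
Polytropic n=1.32: T₂ = T₁(V₁/V₂)^(n−1) = 466×(0.376)^0.32 = 341 K; P₂ = P₁(V₁/V₂)^n = 132 kPa.

341 K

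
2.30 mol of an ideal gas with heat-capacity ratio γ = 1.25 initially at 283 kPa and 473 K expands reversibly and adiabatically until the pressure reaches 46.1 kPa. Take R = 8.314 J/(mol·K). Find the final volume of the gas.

136 L

V₁ = nRT₁/P₁ = 2.30×8.314×473/283 = 32.0 L.
Adiabatic: T₂/T₁ = (P₂/P₁)^((γ−1)/γ) ⇒ T₂ = 473×(0.163)^0.200 = 329 K; V₂ = 136 L.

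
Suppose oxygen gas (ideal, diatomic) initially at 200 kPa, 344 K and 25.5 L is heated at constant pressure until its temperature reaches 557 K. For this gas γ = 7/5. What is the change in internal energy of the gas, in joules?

7890 J

n = P₁V₁/(RT₁) = 200×25.5/(8.314×344) = 1.78 mol.
Isobaric: P stays 200 kPa; V/T = const ⇒ T₂ = 557 K, V₂ = 41.3 L.
For an ideal gas ΔU = nCvΔT with Cv = (5/2)R = 20.8 J/(mol·K).
ΔU = 1.78×20.8×(557−344) = 7890 J.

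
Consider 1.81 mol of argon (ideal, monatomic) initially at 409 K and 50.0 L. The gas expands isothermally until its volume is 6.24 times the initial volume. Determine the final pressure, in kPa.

19.7 kPa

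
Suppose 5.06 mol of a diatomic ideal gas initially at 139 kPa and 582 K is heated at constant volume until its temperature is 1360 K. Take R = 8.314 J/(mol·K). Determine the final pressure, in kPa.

325 kPa

V₁ = nRT₁/P₁ = 5.06×8.314×582/139 = 176 L.
Isochoric: V stays 176 L; P/T = const ⇒ T₂ = 1360 K, P₂ = 325 kPa.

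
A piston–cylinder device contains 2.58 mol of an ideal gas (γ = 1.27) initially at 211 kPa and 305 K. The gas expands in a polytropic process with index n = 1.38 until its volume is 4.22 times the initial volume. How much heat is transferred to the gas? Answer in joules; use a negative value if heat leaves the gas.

-2960 J

V₁ = nRT₁/P₁ = 2.58×8.314×305/211 = 31.0 L.
Polytropic n=1.38: T₂ = T₁(V₁/V₂)^(n−1) = 305×(0.237)^0.38 = 176 K; P₂ = P₁(V₁/V₂)^n = 28.9 kPa.
W = (P₁V₁−P₂V₂)/(n−1) = (211×31.0−28.9×131)/0.38 = 7250 J.
ΔU = nCvΔT = 2.58×30.8×(176−305) = -10200 J.
Q = ΔU + W = -2960 J.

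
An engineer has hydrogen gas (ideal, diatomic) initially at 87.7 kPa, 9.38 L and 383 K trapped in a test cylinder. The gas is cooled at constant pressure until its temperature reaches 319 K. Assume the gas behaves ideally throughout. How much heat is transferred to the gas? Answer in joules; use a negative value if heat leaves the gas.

-481 J

n = P₁V₁/(RT₁) = 87.7×9.38/(8.314×383) = 0.258 mol.
Isobaric: P stays 87.7 kPa; V/T = const ⇒ T₂ = 319 K, V₂ = 7.81 L.
W = PΔV = 87.7×(7.81−9.38) kPa·L = -137 J.
ΔU = nCvΔT = 0.258×20.8×(319−383) = -344 J.
Q = ΔU + W = nCpΔT = -481 J.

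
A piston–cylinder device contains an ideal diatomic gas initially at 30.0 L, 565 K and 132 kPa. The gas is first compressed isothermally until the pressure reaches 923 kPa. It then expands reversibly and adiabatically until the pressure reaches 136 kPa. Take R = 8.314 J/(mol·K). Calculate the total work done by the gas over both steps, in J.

n = P₁V₁/(RT₁) = 132×30.0/(8.314×565) = 0.843 mol.
Step 1 — Isothermal: T stays 565 K; PV = const ⇒ V₂ = 4.29 L, P₂ = 923 kPa.
ΔU = 0 (ideal gas, T constant).
W = nRT ln(V₂/V₁) = 0.843×8.314×565×ln(0.143) = -7700 J.
Q = ΔU + W = -7700 J.
State after step 1: P = 923 kPa, V = 4.29 L, T = 565 K.
Step 2 — Adiabatic: T₂/T₁ = (P₂/P₁)^((γ−1)/γ) ⇒ T₂ = 565×(0.147)^0.286 = 327 K; V₂ = 16.8 L.
ΔU = nCvΔT = 0.843×20.8×(327−565) = -4170 J.
Q = 0 for an adiabatic process, so W = −ΔU = 4170 J.
Net over both steps: W = -3530 J, Q = -7700 J, ΔU = -4170 J.

-3530 J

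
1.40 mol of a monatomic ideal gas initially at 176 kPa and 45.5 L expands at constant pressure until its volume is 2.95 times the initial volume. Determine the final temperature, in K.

T₁ = P₁V₁/(nR) = 176×45.5/(1.40×8.314) = 688 K.
Isobaric: P stays 176 kPa; V/T = const ⇒ T₂ = 2030 K, V₂ = 134 L.

2030 K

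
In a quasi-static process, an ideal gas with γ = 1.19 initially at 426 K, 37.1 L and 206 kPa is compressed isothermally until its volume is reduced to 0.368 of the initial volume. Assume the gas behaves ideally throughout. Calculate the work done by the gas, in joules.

-7640 J

n = P₁V₁/(RT₁) = 206×37.1/(8.314×426) = 2.16 mol.
Isothermal: T stays 426 K; PV = const ⇒ V₂ = 13.7 L, P₂ = 560 kPa.
W = nRT ln(V₂/V₁) = 2.16×8.314×426×ln(0.368) = -7640 J.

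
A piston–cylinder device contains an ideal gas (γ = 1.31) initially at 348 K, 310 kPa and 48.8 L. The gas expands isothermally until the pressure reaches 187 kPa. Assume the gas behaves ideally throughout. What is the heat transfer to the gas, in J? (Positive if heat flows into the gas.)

7650 J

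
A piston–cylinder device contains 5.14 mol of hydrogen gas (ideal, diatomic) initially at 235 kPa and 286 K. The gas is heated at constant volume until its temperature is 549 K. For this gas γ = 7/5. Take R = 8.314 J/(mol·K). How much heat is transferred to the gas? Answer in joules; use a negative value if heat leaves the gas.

V₁ = nRT₁/P₁ = 5.14×8.314×286/235 = 52.0 L.
Isochoric: V stays 52.0 L; P/T = const ⇒ T₂ = 549 K, P₂ = 451 kPa.
W = 0 (no volume change).
ΔU = nCvΔT = 5.14×20.8×(549−286) = 28100 J.
Q = ΔU = 28100 J.

28100 J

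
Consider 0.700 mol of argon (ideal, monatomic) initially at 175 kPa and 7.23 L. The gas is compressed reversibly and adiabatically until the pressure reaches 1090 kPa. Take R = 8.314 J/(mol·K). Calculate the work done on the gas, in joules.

2050 J

T₁ = P₁V₁/(nR) = 175×7.23/(0.700×8.314) = 217 K.
Adiabatic: T₂/T₁ = (P₂/P₁)^((γ−1)/γ) ⇒ T₂ = 217×(6.23)^0.400 = 452 K; V₂ = 2.41 L.
ΔU = nCvΔT = 0.700×12.5×(452−217) = 2050 J.
Q = 0 for an adiabatic process, so W = −ΔU = -2050 J.
Work done on the gas = −W_by = 2050 J.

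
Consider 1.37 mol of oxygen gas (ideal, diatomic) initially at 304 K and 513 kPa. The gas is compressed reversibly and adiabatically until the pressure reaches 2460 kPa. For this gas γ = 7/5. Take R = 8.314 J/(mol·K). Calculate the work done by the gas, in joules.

V₁ = nRT₁/P₁ = 1.37×8.314×304/513 = 6.75 L.
Adiabatic: T₂/T₁ = (P₂/P₁)^((γ−1)/γ) ⇒ T₂ = 304×(4.80)^0.286 = 476 K; V₂ = 2.20 L.
ΔU = nCvΔT = 1.37×20.8×(476−304) = 4890 J.
Q = 0 for an adiabatic process, so W = −ΔU = -4890 J.

-4890 J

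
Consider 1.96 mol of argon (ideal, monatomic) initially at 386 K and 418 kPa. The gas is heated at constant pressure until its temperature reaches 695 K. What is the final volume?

V₁ = nRT₁/P₁ = 1.96×8.314×386/418 = 15.0 L.
Isobaric: P stays 418 kPa; V/T = const ⇒ T₂ = 695 K, V₂ = 27.1 L.

27.1 L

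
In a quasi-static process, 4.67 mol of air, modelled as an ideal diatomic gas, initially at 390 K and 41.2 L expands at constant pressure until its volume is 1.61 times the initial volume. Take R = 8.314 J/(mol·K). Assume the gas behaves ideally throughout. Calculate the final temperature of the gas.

628 K

P₁ = nRT₁/V₁ = 4.67×8.314×390/41.2 = 368 kPa.
Isobaric: P stays 368 kPa; V/T = const ⇒ T₂ = 628 K, V₂ = 66.3 L.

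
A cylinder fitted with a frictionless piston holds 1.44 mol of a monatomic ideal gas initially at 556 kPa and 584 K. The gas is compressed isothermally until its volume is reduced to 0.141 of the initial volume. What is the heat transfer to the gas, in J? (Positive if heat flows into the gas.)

-13700 J

V₁ = nRT₁/P₁ = 1.44×8.314×584/556 = 12.6 L.
Isothermal: T stays 584 K; PV = const ⇒ V₂ = 1.77 L, P₂ = 3940 kPa.
ΔU = 0 (ideal gas, T constant).
W = nRT ln(V₂/V₁) = 1.44×8.314×584×ln(0.141) = -13700 J.
Q = ΔU + W = -13700 J.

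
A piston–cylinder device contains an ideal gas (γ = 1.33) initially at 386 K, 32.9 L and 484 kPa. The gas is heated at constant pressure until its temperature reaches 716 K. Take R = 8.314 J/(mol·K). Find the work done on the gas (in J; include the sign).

-13600 J

n = P₁V₁/(RT₁) = 484×32.9/(8.314×386) = 4.96 mol.
Isobaric: P stays 484 kPa; V/T = const ⇒ T₂ = 716 K, V₂ = 61.0 L.
W = PΔV = 484×(61.0−32.9) kPa·L = 13600 J.
Work done on the gas = −W_by = -13600 J.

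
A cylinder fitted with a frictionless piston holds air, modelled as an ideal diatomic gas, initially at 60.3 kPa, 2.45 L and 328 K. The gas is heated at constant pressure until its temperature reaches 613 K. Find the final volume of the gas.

4.58 L

Isobaric: P stays 60.3 kPa; V/T = const ⇒ T₂ = 613 K, V₂ = 4.58 L.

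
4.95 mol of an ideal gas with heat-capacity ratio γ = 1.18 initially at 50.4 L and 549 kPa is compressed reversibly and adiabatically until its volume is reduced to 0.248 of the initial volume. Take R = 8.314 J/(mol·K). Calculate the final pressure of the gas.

2850 kPa

T₁ = P₁V₁/(nR) = 549×50.4/(4.95×8.314) = 672 K.
Adiabatic: TV^(γ−1) = const ⇒ T₂ = 672×(4.03)^0.180 = 864 K; PV^γ = const ⇒ P₂ = 2850 kPa.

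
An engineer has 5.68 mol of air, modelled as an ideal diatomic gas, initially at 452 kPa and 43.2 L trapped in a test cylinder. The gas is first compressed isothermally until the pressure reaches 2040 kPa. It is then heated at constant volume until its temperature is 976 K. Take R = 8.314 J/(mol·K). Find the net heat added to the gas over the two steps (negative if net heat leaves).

T₁ = P₁V₁/(nR) = 452×43.2/(5.68×8.314) = 413 K.
Step 1 — Isothermal: T stays 413 K; PV = const ⇒ V₂ = 9.57 L, P₂ = 2040 kPa.
ΔU = 0 (ideal gas, T constant).
W = nRT ln(V₂/V₁) = 5.68×8.314×413×ln(0.222) = -29400 J.
Q = ΔU + W = -29400 J.
State after step 1: P = 2040 kPa, V = 9.57 L, T = 413 K.
Step 2 — Isochoric: V stays 9.57 L; P/T = const ⇒ T₂ = 976 K, P₂ = 4820 kPa.
W = 0 (no volume change).
ΔU = nCvΔT = 5.68×20.8×(976−413) = 66400 J.
Q = ΔU = 66400 J.
Net over both steps: W = -29400 J, Q = 37000 J, ΔU = 66400 J.

37000 J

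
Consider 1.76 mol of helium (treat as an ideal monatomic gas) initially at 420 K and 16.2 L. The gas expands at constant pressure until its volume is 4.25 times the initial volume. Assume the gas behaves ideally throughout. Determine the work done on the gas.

-20000 J

P₁ = nRT₁/V₁ = 1.76×8.314×420/16.2 = 379 kPa.
Isobaric: P stays 379 kPa; V/T = const ⇒ T₂ = 1780 K, V₂ = 68.8 L.
W = PΔV = 379×(68.8−16.2) kPa·L = 20000 J.
Work done on the gas = −W_by = -20000 J.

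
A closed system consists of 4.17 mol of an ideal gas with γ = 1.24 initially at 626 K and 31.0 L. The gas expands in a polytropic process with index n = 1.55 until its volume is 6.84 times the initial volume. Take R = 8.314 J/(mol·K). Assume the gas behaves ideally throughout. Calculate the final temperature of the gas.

217 K

P₁ = nRT₁/V₁ = 4.17×8.314×626/31.0 = 700 kPa.
Polytropic n=1.55: T₂ = T₁(V₁/V₂)^(n−1) = 626×(0.146)^0.55 = 217 K; P₂ = P₁(V₁/V₂)^n = 35.5 kPa.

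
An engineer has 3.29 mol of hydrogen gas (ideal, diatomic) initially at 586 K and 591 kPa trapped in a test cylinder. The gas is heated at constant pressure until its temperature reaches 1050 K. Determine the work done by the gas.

12700 J

V₁ = nRT₁/P₁ = 3.29×8.314×586/591 = 27.1 L.
Isobaric: P stays 591 kPa; V/T = const ⇒ T₂ = 1050 K, V₂ = 48.6 L.
W = PΔV = 591×(48.6−27.1) kPa·L = 12700 J.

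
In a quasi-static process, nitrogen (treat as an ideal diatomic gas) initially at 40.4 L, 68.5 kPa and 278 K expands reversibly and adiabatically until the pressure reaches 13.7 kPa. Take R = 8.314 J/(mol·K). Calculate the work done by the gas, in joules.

n = P₁V₁/(RT₁) = 68.5×40.4/(8.314×278) = 1.20 mol.
Adiabatic: T₂/T₁ = (P₂/P₁)^((γ−1)/γ) ⇒ T₂ = 278×(0.200)^0.286 = 176 K; V₂ = 128 L.
ΔU = nCvΔT = 1.20×20.8×(176−278) = -2550 J.
Q = 0 for an adiabatic process, so W = −ΔU = 2550 J.

2550 J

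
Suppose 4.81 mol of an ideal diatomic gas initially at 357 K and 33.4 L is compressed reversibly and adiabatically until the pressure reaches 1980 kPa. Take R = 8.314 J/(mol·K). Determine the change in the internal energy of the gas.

P₁ = nRT₁/V₁ = 4.81×8.314×357/33.4 = 427 kPa.
Adiabatic: T₂/T₁ = (P₂/P₁)^((γ−1)/γ) ⇒ T₂ = 357×(4.63)^0.286 = 553 K; V₂ = 11.2 L.
For an ideal gas ΔU = nCvΔT with Cv = (5/2)R = 20.8 J/(mol·K).
ΔU = 4.81×20.8×(553−357) = 19600 J.

19600 J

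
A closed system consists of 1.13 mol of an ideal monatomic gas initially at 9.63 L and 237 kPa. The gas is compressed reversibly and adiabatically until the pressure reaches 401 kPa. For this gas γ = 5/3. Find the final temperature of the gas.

300 K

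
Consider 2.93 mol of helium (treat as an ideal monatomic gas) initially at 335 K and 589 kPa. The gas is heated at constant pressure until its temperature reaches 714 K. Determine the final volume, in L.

29.5 L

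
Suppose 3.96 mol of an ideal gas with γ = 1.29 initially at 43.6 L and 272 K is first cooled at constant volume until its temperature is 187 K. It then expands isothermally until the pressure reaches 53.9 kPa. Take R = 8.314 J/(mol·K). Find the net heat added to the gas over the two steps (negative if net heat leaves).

-3720 J

P₁ = nRT₁/V₁ = 3.96×8.314×272/43.6 = 205 kPa.
Step 1 — Isochoric: V stays 43.6 L; P/T = const ⇒ T₂ = 187 K, P₂ = 141 kPa.
W = 0 (no volume change).
ΔU = nCvΔT = 3.96×28.7×(187−272) = -9650 J.
Q = ΔU = -9650 J.
State after step 1: P = 141 kPa, V = 43.6 L, T = 187 K.
Step 2 — Isothermal: T stays 187 K; PV = const ⇒ V₂ = 114 L, P₂ = 53.9 kPa.
ΔU = 0 (ideal gas, T constant).
W = nRT ln(V₂/V₁) = 3.96×8.314×187×ln(2.62) = 5930 J.
Q = ΔU + W = 5930 J.
Net over both steps: W = 5930 J, Q = -3720 J, ΔU = -9650 J.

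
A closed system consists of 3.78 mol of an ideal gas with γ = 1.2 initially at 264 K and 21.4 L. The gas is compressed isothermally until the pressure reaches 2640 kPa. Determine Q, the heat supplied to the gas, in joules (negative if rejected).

-15900 J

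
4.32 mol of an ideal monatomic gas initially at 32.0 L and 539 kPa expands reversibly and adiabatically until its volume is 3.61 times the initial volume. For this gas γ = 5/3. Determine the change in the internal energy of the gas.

T₁ = P₁V₁/(nR) = 539×32.0/(4.32×8.314) = 480 K.
Adiabatic: TV^(γ−1) = const ⇒ T₂ = 480×(0.277)^0.667 = 204 K; PV^γ = const ⇒ P₂ = 63.4 kPa.
For an ideal gas ΔU = nCvΔT with Cv = (3/2)R = 12.5 J/(mol·K).
ΔU = 4.32×12.5×(204−480) = -14900 J.

-14900 J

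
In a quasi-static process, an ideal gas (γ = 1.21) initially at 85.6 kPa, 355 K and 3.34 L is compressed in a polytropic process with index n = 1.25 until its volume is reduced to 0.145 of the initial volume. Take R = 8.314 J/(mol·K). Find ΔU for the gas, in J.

n = P₁V₁/(RT₁) = 85.6×3.34/(8.314×355) = 0.0969 mol.
Polytropic n=1.25: T₂ = T₁(V₁/V₂)^(n−1) = 355×(6.90)^0.25 = 575 K; P₂ = P₁(V₁/V₂)^n = 957 kPa.
For an ideal gas ΔU = nCvΔT with Cv = R/(γ−1) = 39.6 J/(mol·K).
ΔU = 0.0969×39.6×(575−355) = 845 J.

845 J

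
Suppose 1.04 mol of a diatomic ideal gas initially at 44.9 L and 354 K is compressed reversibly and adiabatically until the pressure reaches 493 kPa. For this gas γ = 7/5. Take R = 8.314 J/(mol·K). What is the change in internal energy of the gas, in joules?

5820 J

P₁ = nRT₁/V₁ = 1.04×8.314×354/44.9 = 68.2 kPa.
Adiabatic: T₂/T₁ = (P₂/P₁)^((γ−1)/γ) ⇒ T₂ = 354×(7.23)^0.286 = 623 K; V₂ = 10.9 L.
For an ideal gas ΔU = nCvΔT with Cv = (5/2)R = 20.8 J/(mol·K).
ΔU = 1.04×20.8×(623−354) = 5820 J.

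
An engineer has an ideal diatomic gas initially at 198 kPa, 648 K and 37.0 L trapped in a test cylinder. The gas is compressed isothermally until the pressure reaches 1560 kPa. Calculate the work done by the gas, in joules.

-15100 J

n = P₁V₁/(RT₁) = 198×37.0/(8.314×648) = 1.36 mol.
Isothermal: T stays 648 K; PV = const ⇒ V₂ = 4.70 L, P₂ = 1560 kPa.
W = nRT ln(V₂/V₁) = 1.36×8.314×648×ln(0.127) = -15100 J.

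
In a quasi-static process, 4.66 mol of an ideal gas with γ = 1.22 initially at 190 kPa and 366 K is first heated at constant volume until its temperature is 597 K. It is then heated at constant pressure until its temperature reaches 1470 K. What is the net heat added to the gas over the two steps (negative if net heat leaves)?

V₁ = nRT₁/P₁ = 4.66×8.314×366/190 = 74.6 L.
Step 1 — Isochoric: V stays 74.6 L; P/T = const ⇒ T₂ = 597 K, P₂ = 310 kPa.
W = 0 (no volume change).
ΔU = nCvΔT = 4.66×37.8×(597−366) = 40700 J.
Q = ΔU = 40700 J.
State after step 1: P = 310 kPa, V = 74.6 L, T = 597 K.
Step 2 — Isobaric: P stays 310 kPa; V/T = const ⇒ T₂ = 1470 K, V₂ = 184 L.
W = PΔV = 310×(184−74.6) kPa·L = 33800 J.
ΔU = nCvΔT = 4.66×37.8×(1470−597) = 154000 J.
Q = ΔU + W = nCpΔT = 188000 J.
Net over both steps: W = 33800 J, Q = 228000 J, ΔU = 194000 J.

228000 J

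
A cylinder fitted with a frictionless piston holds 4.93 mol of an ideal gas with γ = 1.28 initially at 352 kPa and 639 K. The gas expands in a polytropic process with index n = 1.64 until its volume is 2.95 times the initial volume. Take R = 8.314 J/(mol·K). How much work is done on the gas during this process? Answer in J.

-20400 J

V₁ = nRT₁/P₁ = 4.93×8.314×639/352 = 74.4 L.
Polytropic n=1.64: T₂ = T₁(V₁/V₂)^(n−1) = 639×(0.339)^0.64 = 320 K; P₂ = P₁(V₁/V₂)^n = 59.7 kPa.
W = (P₁V₁−P₂V₂)/(n−1) = (352×74.4−59.7×220)/0.64 = 20400 J.
Work done on the gas = −W_by = -20400 J.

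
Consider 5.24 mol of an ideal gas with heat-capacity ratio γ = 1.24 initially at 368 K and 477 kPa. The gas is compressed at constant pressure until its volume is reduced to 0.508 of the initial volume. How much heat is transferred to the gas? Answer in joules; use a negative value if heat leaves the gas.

-40800 J

V₁ = nRT₁/P₁ = 5.24×8.314×368/477 = 33.6 L.
Isobaric: P stays 477 kPa; V/T = const ⇒ T₂ = 187 K, V₂ = 17.1 L.
W = PΔV = 477×(17.1−33.6) kPa·L = -7890 J.
ΔU = nCvΔT = 5.24×34.6×(187−368) = -32900 J.
Q = ΔU + W = nCpΔT = -40800 J.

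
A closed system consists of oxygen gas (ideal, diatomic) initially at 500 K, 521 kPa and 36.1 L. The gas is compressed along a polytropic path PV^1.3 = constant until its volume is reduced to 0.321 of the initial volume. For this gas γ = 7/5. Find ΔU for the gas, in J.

19100 J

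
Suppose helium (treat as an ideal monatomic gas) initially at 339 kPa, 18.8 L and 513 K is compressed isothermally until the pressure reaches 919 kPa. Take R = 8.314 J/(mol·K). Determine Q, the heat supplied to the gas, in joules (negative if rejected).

-6360 J

n = P₁V₁/(RT₁) = 339×18.8/(8.314×513) = 1.49 mol.
Isothermal: T stays 513 K; PV = const ⇒ V₂ = 6.93 L, P₂ = 919 kPa.
ΔU = 0 (ideal gas, T constant).
W = nRT ln(V₂/V₁) = 1.49×8.314×513×ln(0.369) = -6360 J.
Q = ΔU + W = -6360 J.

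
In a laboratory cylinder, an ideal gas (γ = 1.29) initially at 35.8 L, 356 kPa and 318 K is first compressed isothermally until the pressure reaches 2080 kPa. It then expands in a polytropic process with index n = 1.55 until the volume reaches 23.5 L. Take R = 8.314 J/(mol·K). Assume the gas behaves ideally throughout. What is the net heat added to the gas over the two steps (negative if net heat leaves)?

n = P₁V₁/(RT₁) = 356×35.8/(8.314×318) = 4.82 mol.
Step 1 — Isothermal: T stays 318 K; PV = const ⇒ V₂ = 6.13 L, P₂ = 2080 kPa.
ΔU = 0 (ideal gas, T constant).
W = nRT ln(V₂/V₁) = 4.82×8.314×318×ln(0.171) = -22500 J.
Q = ΔU + W = -22500 J.
State after step 1: P = 2080 kPa, V = 6.13 L, T = 318 K.
Step 2 — Polytropic n=1.55: T₂ = T₁(V₁/V₂)^(n−1) = 318×(0.261)^0.55 = 152 K; P₂ = P₁(V₁/V₂)^n = 259 kPa.
W = (P₁V₁−P₂V₂)/(n−1) = (2080×6.13−259×23.5)/0.55 = 12100 J.
ΔU = nCvΔT = 4.82×28.7×(152−318) = -23000 J.
Q = ΔU + W = -10900 J.
Net over both steps: W = -10400 J, Q = -33400 J, ΔU = -23000 J.

-33400 J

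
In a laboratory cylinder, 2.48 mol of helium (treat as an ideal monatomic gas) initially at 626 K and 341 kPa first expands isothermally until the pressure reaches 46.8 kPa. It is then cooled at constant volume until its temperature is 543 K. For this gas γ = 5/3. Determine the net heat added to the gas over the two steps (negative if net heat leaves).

V₁ = nRT₁/P₁ = 2.48×8.314×626/341 = 37.9 L.
Step 1 — Isothermal: T stays 626 K; PV = const ⇒ V₂ = 276 L, P₂ = 46.8 kPa.
ΔU = 0 (ideal gas, T constant).
W = nRT ln(V₂/V₁) = 2.48×8.314×626×ln(7.29) = 25600 J.
Q = ΔU + W = 25600 J.
State after step 1: P = 46.8 kPa, V = 276 L, T = 626 K.
Step 2 — Isochoric: V stays 276 L; P/T = const ⇒ T₂ = 543 K, P₂ = 40.6 kPa.
W = 0 (no volume change).
ΔU = nCvΔT = 2.48×12.5×(543−626) = -2570 J.
Q = ΔU = -2570 J.
Net over both steps: W = 25600 J, Q = 23100 J, ΔU = -2570 J.

23100 J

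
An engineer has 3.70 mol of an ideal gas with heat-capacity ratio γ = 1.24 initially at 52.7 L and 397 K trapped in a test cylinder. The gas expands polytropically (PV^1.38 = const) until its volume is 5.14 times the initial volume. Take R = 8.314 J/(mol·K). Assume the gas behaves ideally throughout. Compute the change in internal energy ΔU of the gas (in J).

-23600 J

P₁ = nRT₁/V₁ = 3.70×8.314×397/52.7 = 232 kPa.
Polytropic n=1.38: T₂ = T₁(V₁/V₂)^(n−1) = 397×(0.195)^0.38 = 213 K; P₂ = P₁(V₁/V₂)^n = 24.2 kPa.
For an ideal gas ΔU = nCvΔT with Cv = R/(γ−1) = 34.6 J/(mol·K).
ΔU = 3.70×34.6×(213−397) = -23600 J.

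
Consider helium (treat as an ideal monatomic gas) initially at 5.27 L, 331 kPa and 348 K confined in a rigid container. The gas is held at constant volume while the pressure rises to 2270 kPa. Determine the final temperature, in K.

Isochoric: V stays 5.27 L; P/T = const ⇒ T₂ = 2390 K, P₂ = 2270 kPa.

2390 K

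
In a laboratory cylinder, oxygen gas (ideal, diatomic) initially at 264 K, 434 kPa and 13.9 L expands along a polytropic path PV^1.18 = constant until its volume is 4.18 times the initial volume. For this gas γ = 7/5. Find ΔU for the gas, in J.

n = P₁V₁/(RT₁) = 434×13.9/(8.314×264) = 2.75 mol.
Polytropic n=1.18: T₂ = T₁(V₁/V₂)^(n−1) = 264×(0.239)^0.18 = 204 K; P₂ = P₁(V₁/V₂)^n = 80.3 kPa.
For an ideal gas ΔU = nCvΔT with Cv = (5/2)R = 20.8 J/(mol·K).
ΔU = 2.75×20.8×(204−264) = -3420 J.

-3420 J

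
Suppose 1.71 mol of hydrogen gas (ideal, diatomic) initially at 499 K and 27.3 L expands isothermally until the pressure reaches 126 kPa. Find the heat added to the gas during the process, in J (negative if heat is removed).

5140 J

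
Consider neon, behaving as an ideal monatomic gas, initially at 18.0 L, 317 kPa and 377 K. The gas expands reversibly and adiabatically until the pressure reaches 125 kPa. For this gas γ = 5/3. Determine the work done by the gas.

n = P₁V₁/(RT₁) = 317×18.0/(8.314×377) = 1.82 mol.
Adiabatic: T₂/T₁ = (P₂/P₁)^((γ−1)/γ) ⇒ T₂ = 377×(0.394)^0.400 = 260 K; V₂ = 31.5 L.
ΔU = nCvΔT = 1.82×12.5×(260−377) = -2660 J.
Q = 0 for an adiabatic process, so W = −ΔU = 2660 J.

2660 J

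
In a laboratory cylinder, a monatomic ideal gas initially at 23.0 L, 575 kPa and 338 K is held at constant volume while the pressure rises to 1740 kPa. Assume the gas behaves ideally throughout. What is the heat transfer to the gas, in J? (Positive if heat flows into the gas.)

40200 J

n = P₁V₁/(RT₁) = 575×23.0/(8.314×338) = 4.71 mol.
Isochoric: V stays 23.0 L; P/T = const ⇒ T₂ = 1020 K, P₂ = 1740 kPa.
W = 0 (no volume change).
ΔU = nCvΔT = 4.71×12.5×(1020−338) = 40200 J.
Q = ΔU = 40200 J.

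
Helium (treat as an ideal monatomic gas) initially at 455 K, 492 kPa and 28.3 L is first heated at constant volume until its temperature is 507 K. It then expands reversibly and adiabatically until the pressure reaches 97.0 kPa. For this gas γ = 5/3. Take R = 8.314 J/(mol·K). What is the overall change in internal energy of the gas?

-9250 J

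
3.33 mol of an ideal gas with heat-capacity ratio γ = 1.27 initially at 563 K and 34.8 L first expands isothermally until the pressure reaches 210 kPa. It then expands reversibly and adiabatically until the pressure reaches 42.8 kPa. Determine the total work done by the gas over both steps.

P₁ = nRT₁/V₁ = 3.33×8.314×563/34.8 = 448 kPa.
Step 1 — Isothermal: T stays 563 K; PV = const ⇒ V₂ = 74.2 L, P₂ = 210 kPa.
ΔU = 0 (ideal gas, T constant).
W = nRT ln(V₂/V₁) = 3.33×8.314×563×ln(2.13) = 11800 J.
Q = ΔU + W = 11800 J.
State after step 1: P = 210 kPa, V = 74.2 L, T = 563 K.
Step 2 — Adiabatic: T₂/T₁ = (P₂/P₁)^((γ−1)/γ) ⇒ T₂ = 563×(0.204)^0.213 = 401 K; V₂ = 260 L.
ΔU = nCvΔT = 3.33×30.8×(401−563) = -16600 J.
Q = 0 for an adiabatic process, so W = −ΔU = 16600 J.
Net over both steps: W = 28400 J, Q = 11800 J, ΔU = -16600 J.

28400 J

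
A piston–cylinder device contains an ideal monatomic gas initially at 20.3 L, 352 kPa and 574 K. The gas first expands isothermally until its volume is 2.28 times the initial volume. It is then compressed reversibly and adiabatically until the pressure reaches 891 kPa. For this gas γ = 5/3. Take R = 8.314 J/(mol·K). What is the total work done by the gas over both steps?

n = P₁V₁/(RT₁) = 352×20.3/(8.314×574) = 1.50 mol.
Step 1 — Isothermal: T stays 574 K; PV = const ⇒ V₂ = 46.3 L, P₂ = 154 kPa.
ΔU = 0 (ideal gas, T constant).
W = nRT ln(V₂/V₁) = 1.50×8.314×574×ln(2.28) = 5890 J.
Q = ΔU + W = 5890 J.
State after step 1: P = 154 kPa, V = 46.3 L, T = 574 K.
Step 2 — Adiabatic: T₂/T₁ = (P₂/P₁)^((γ−1)/γ) ⇒ T₂ = 574×(5.77)^0.400 = 1160 K; V₂ = 16.2 L.
ΔU = nCvΔT = 1.50×12.5×(1160−574) = 10900 J.
Q = 0 for an adiabatic process, so W = −ΔU = -10900 J.
Net over both steps: W = -5000 J, Q = 5890 J, ΔU = 10900 J.

-5000 J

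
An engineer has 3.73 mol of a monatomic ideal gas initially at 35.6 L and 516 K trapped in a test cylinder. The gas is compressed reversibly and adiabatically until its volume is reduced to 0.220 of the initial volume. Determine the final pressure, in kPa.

P₁ = nRT₁/V₁ = 3.73×8.314×516/35.6 = 449 kPa.
Adiabatic: TV^(γ−1) = const ⇒ T₂ = 516×(4.55)^0.667 = 1420 K; PV^γ = const ⇒ P₂ = 5610 kPa.

5610 kPa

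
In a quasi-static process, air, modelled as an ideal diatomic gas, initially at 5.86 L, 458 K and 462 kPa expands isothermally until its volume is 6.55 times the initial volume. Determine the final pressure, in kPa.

Isothermal: T stays 458 K; PV = const ⇒ V₂ = 38.4 L, P₂ = 70.5 kPa.

70.5 kPa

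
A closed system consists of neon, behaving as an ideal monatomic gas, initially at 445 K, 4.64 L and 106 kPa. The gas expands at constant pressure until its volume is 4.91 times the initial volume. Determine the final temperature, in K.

Isobaric: P stays 106 kPa; V/T = const ⇒ T₂ = 2180 K, V₂ = 22.8 L.

2180 K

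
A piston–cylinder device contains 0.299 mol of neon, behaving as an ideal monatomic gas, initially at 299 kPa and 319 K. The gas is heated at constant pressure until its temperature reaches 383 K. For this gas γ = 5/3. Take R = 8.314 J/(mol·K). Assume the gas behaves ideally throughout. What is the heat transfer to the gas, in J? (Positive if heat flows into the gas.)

V₁ = nRT₁/P₁ = 0.299×8.314×319/299 = 2.65 L.
Isobaric: P stays 299 kPa; V/T = const ⇒ T₂ = 383 K, V₂ = 3.18 L.
W = PΔV = 299×(3.18−2.65) kPa·L = 159 J.
ΔU = nCvΔT = 0.299×12.5×(383−319) = 239 J.
Q = ΔU + W = nCpΔT = 398 J.

398 J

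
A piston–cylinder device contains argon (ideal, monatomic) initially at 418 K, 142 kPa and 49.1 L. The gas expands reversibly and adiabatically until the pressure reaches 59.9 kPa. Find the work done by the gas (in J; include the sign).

3050 J

n = P₁V₁/(RT₁) = 142×49.1/(8.314×418) = 2.01 mol.
Adiabatic: T₂/T₁ = (P₂/P₁)^((γ−1)/γ) ⇒ T₂ = 418×(0.422)^0.400 = 296 K; V₂ = 82.4 L.
ΔU = nCvΔT = 2.01×12.5×(296−418) = -3050 J.
Q = 0 for an adiabatic process, so W = −ΔU = 3050 J.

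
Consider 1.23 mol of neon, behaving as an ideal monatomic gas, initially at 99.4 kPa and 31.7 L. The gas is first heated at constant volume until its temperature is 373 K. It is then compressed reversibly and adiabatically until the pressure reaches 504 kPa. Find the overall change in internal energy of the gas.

T₁ = P₁V₁/(nR) = 99.4×31.7/(1.23×8.314) = 308 K.
Step 1 — Isochoric: V stays 31.7 L; P/T = const ⇒ T₂ = 373 K, P₂ = 120 kPa.
W = 0 (no volume change).
ΔU = nCvΔT = 1.23×12.5×(373−308) = 995 J.
Q = ΔU = 995 J.
State after step 1: P = 120 kPa, V = 31.7 L, T = 373 K.
Step 2 — Adiabatic: T₂/T₁ = (P₂/P₁)^((γ−1)/γ) ⇒ T₂ = 373×(4.19)^0.400 = 662 K; V₂ = 13.4 L.
ΔU = nCvΔT = 1.23×12.5×(662−373) = 4430 J.
Q = 0 for an adiabatic process, so W = −ΔU = -4430 J.
Net over both steps: W = -4430 J, Q = 995 J, ΔU = 5420 J.

5420 J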